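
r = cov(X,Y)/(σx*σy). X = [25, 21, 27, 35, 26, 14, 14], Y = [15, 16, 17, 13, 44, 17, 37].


Mean X = 23.1429, Mean Y = 22.7143
SD X = 6.957598, SD Y = 11.473127
Cov = -22.102041
r = -22.102041/(6.957598*11.473127) = -0.2769

r = -0.2769


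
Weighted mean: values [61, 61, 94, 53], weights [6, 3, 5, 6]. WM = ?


Numerator = 61*6 + 61*3 + 94*5 + 53*6 = 1337
Denominator = 6 + 3 + 5 + 6 = 20
WM = 1337/20 = 66.8500

WM = 66.8500


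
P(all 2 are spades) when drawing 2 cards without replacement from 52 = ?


P(all spades) = (13/52) × (12/51)
= 0.0588

P = 0.0588


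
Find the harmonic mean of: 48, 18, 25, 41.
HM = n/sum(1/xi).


Sum of reciprocals = 1/48 + 1/18 + 1/25 + 1/41 = 0.140779
HM = 4/0.140779 = 28.4133

HM = 28.4133


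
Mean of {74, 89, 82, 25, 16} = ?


Sum = 74 + 89 + 82 + 25 + 16 = 286
n = 5
Mean = 286/5 = 57.2000

Mean = 57.2000


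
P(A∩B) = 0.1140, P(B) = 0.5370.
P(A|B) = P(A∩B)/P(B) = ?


P(A|B) = 0.1140/0.5370 = 0.2123

P(A|B) = 0.2123


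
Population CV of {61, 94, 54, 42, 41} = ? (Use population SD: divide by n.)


Mean = 58.4000
SD = 19.3142
CV = (19.3142/58.4000)*100 = 33.0723%

CV = 33.0723%


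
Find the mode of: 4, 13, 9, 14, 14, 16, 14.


Frequencies: 4:1, 9:1, 13:1, 14:3, 16:1
Max frequency = 3
Mode = 14

Mode = 14


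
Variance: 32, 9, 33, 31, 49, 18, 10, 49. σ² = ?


Mean = 28.8750
Squared deviations: 9.7656, 395.0156, 17.0156, 4.5156, 405.0156, 118.2656, 356.2656, 405.0156
Sum = 1710.8750
Variance = 1710.8750/8 = 213.8594

Variance = 213.8594


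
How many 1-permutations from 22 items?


P(22,1) = 22!/21!
= 1124000727777607680000/51090942171709440000
= 22

P(22,1) = 22


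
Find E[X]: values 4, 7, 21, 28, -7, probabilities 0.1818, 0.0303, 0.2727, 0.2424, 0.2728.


E[X] = 4*0.1818 + 7*0.0303 + 21*0.2727 + 28*0.2424 - 7*0.2728
= 0.7272 + 0.2121 + 5.7267 + 6.7872 - 1.9096
= 11.5436

E[X] = 11.5436


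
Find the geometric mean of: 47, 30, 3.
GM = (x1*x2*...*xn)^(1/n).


Product = 47 × 30 × 3 = 4230
GM = 4230^(1/3) = 16.1726

GM = 16.1726


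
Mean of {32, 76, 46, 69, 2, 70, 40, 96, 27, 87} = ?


Sum = 32 + 76 + 46 + 69 + 2 + 70 + 40 + 96 + 27 + 87 = 545
n = 10
Mean = 545/10 = 54.5000

Mean = 54.5000


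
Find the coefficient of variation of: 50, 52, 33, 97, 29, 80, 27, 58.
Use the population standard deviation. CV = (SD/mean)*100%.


Mean = 53.2500
SD = 23.3225
CV = (23.3225/53.2500)*100 = 43.7981%

CV = 43.7981%


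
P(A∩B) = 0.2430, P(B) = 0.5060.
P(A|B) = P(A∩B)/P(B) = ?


P(A|B) = 0.2430/0.5060 = 0.4802

P(A|B) = 0.4802


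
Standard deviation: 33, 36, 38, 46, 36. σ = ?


Mean = 37.8000
Variance = 19.3600
SD = sqrt(19.3600) = 4.4000

SD = 4.4000


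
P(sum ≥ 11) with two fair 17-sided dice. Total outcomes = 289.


Total outcomes = 17×17 = 289
Favorable (sum ≥ 11): 244
P = 244/289 = 0.8443

P = 0.8443


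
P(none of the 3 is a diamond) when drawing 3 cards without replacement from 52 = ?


P(no diamonds) = (39/52) × (38/51) × (37/50)
= 0.4135

P = 0.4135


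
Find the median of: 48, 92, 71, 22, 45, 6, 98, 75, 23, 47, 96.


Sorted: 6, 22, 23, 45, 47, 48, 71, 75, 92, 96, 98
n = 11 (odd)
Middle value = 48

Median = 48


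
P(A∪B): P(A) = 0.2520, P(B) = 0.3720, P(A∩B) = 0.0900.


P(A∪B) = 0.2520 + 0.3720 - 0.0900
= 0.6240 - 0.0900
= 0.5340

P(A∪B) = 0.5340


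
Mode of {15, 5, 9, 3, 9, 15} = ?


Frequencies: 3:1, 5:1, 9:2, 15:2
Max frequency = 2
Mode = 9, 15

Mode = 9, 15


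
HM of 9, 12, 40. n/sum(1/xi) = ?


Sum of reciprocals = 1/9 + 1/12 + 1/40 = 0.219444
HM = 3/0.219444 = 13.6709

HM = 13.6709


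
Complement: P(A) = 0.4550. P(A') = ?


P(not A) = 1 - 0.4550 = 0.5450

P(not A) = 0.5450


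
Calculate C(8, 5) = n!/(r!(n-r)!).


C(8,5) = 8!/(5! × 3!)
= 40320/(120 × 6)
= 56

C(8,5) = 56


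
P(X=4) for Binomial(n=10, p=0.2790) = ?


C(10,4) = 210
p^4 = 0.006059
(1-p)^6 = 0.140479
P = 210 * 0.006059 * 0.140479 = 0.1788

P(X=4) = 0.1788


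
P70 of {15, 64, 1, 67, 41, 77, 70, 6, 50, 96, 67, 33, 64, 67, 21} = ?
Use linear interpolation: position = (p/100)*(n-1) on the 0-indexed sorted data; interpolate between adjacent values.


Sorted: 1, 6, 15, 21, 33, 41, 50, 64, 64, 67, 67, 67, 70, 77, 96
n = 15
Index = 70/100 * 14 = 9.8000
Lower = data[9] = 67, Upper = data[10] = 67
P70 = 67 + 0.8000*(0) = 67.0000

P70 = 67.0000


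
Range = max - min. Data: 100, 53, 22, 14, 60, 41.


Max = 100, Min = 14
Range = 100 - 14 = 86

Range = 86


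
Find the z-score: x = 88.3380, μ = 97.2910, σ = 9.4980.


z = (88.3380 - 97.2910)/9.4980
= -8.9530/9.4980
= -0.9426

z = -0.9426


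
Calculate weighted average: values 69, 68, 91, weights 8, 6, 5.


Numerator = 69*8 + 68*6 + 91*5 = 1415
Denominator = 8 + 6 + 5 = 19
WM = 1415/19 = 74.4737

WM = 74.4737


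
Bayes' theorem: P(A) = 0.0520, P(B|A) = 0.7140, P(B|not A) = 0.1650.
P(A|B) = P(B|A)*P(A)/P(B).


P(B) = P(B|A)*P(A) + P(B|A')*P(A')
= 0.7140*0.0520 + 0.1650*0.9480
= 0.037128 + 0.156420 = 0.193548
P(A|B) = 0.037128/0.193548 = 0.1918

P(A|B) = 0.1918


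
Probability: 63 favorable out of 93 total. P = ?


P = 63/93 = 0.6774

P = 0.6774


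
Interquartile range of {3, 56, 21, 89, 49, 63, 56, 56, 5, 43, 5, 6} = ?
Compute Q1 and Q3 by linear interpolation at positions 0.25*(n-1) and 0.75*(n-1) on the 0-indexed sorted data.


Sorted: 3, 5, 5, 6, 21, 43, 49, 56, 56, 56, 63, 89
Q1 (25th %ile) = 5.7500
Q3 (75th %ile) = 56.0000
IQR = 56.0000 - 5.7500 = 50.2500

IQR = 50.2500


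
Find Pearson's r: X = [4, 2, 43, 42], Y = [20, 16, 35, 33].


Mean X = 22.7500, Mean Y = 26.0000
SD X = 19.765816, SD Y = 8.154753
Cov = 159.250000
r = 159.250000/(19.765816*8.154753) = 0.9880

r = 0.9880


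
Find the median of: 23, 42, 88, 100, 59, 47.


Sorted: 23, 42, 47, 59, 88, 100
n = 6 (even)
Middle values: 47 and 59
Median = (47+59)/2 = 53.0000

Median = 53.0000


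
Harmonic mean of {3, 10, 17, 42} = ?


Sum of reciprocals = 1/3 + 1/10 + 1/17 + 1/42 = 0.515966
HM = 4/0.515966 = 7.7524

HM = 7.7524


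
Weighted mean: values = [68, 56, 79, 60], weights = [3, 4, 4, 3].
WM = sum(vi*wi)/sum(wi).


Numerator = 68*3 + 56*4 + 79*4 + 60*3 = 924
Denominator = 3 + 4 + 4 + 3 = 14
WM = 924/14 = 66.0000

WM = 66.0000


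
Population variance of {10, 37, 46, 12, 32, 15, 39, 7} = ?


Mean = 24.7500
Squared deviations: 217.5625, 150.0625, 451.5625, 162.5625, 52.5625, 95.0625, 203.0625, 315.0625
Sum = 1647.5000
Variance = 1647.5000/8 = 205.9375

Variance = 205.9375


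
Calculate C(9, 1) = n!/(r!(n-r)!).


C(9,1) = 9!/(1! × 8!)
= 362880/(1 × 40320)
= 9

C(9,1) = 9


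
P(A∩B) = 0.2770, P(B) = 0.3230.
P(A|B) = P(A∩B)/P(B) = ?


P(A|B) = 0.2770/0.3230 = 0.8576

P(A|B) = 0.8576


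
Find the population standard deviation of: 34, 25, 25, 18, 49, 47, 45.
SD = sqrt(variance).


Mean = 34.7143
Variance = 132.7755
SD = sqrt(132.7755) = 11.5228

SD = 11.5228


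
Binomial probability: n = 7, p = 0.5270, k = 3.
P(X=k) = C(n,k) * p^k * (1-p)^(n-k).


C(7,3) = 35
p^3 = 0.146363
(1-p)^4 = 0.050055
P = 35 * 0.146363 * 0.050055 = 0.2564

P(X=3) = 0.2564


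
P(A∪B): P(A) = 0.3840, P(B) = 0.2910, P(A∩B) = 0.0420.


P(A∪B) = 0.3840 + 0.2910 - 0.0420
= 0.6750 - 0.0420
= 0.6330

P(A∪B) = 0.6330


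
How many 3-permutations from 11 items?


P(11,3) = 11!/8!
= 39916800/40320
= 990

P(11,3) = 990


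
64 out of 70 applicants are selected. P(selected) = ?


P = 64/70 = 0.9143

P = 0.9143


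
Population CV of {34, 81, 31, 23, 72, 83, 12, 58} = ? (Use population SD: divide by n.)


Mean = 49.2500
SD = 25.9410
CV = (25.9410/49.2500)*100 = 52.6722%

CV = 52.6722%


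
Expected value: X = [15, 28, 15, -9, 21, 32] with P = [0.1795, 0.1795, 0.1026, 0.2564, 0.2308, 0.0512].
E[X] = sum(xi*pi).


E[X] = 15*0.1795 + 28*0.1795 + 15*0.1026 - 9*0.2564 + 21*0.2308 + 32*0.0512
= 2.6925 + 5.0260 + 1.5390 - 2.3076 + 4.8468 + 1.6384
= 13.4351

E[X] = 13.4351


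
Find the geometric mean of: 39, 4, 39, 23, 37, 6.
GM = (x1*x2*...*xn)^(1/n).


Product = 39 × 4 × 39 × 23 × 37 × 6 = 31064904
GM = 31064904^(1/6) = 17.7301

GM = 17.7301


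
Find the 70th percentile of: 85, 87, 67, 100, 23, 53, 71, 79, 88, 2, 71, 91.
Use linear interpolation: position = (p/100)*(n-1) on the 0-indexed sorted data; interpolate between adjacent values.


Sorted: 2, 23, 53, 67, 71, 71, 79, 85, 87, 88, 91, 100
n = 12
Index = 70/100 * 11 = 7.7000
Lower = data[7] = 85, Upper = data[8] = 87
P70 = 85 + 0.7000*(2) = 86.4000

P70 = 86.4000


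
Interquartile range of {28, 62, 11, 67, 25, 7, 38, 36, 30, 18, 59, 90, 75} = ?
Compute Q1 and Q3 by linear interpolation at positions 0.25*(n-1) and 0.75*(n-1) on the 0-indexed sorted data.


Sorted: 7, 11, 18, 25, 28, 30, 36, 38, 59, 62, 67, 75, 90
Q1 (25th %ile) = 25.0000
Q3 (75th %ile) = 62.0000
IQR = 62.0000 - 25.0000 = 37.0000

IQR = 37.0000


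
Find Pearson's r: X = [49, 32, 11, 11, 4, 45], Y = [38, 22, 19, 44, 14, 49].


Mean X = 25.3333, Mean Y = 31.0000
SD X = 17.594191, SD Y = 13.266499
Cov = 134.666667
r = 134.666667/(17.594191*13.266499) = 0.5769

r = 0.5769


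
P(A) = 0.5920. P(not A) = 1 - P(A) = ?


P(not A) = 1 - 0.5920 = 0.4080

P(not A) = 0.4080


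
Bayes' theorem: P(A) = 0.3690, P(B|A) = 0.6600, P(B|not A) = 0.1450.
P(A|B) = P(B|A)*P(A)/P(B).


P(B) = P(B|A)*P(A) + P(B|A')*P(A')
= 0.6600*0.3690 + 0.1450*0.6310
= 0.243540 + 0.091495 = 0.335035
P(A|B) = 0.243540/0.335035 = 0.7269

P(A|B) = 0.7269


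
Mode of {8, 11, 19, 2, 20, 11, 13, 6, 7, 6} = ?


Frequencies: 2:1, 6:2, 7:1, 8:1, 11:2, 13:1, 19:1, 20:1
Max frequency = 2
Mode = 6, 11

Mode = 6, 11


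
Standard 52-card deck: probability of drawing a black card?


26 black cards in 52 cards
P = 26/52 = 0.5000

P = 0.5000


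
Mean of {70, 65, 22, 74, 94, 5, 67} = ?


Sum = 70 + 65 + 22 + 74 + 94 + 5 + 67 = 397
n = 7
Mean = 397/7 = 56.7143

Mean = 56.7143


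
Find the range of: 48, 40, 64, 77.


Max = 77, Min = 40
Range = 77 - 40 = 37

Range = 37


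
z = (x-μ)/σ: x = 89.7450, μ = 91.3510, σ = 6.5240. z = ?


z = (89.7450 - 91.3510)/6.5240
= -1.6060/6.5240
= -0.2462

z = -0.2462


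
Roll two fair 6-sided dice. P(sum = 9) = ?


Total outcomes = 6×6 = 36
Favorable (sum = 9): 4
P = 4/36 = 0.1111

P = 0.1111


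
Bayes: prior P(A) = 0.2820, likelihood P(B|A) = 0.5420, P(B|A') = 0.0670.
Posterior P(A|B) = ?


P(B) = P(B|A)*P(A) + P(B|A')*P(A')
= 0.5420*0.2820 + 0.0670*0.7180
= 0.152844 + 0.048106 = 0.200950
P(A|B) = 0.152844/0.200950 = 0.7606

P(A|B) = 0.7606


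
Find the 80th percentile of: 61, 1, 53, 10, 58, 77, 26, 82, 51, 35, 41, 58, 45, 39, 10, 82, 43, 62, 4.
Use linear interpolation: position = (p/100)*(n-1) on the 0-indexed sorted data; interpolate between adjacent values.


Sorted: 1, 4, 10, 10, 26, 35, 39, 41, 43, 45, 51, 53, 58, 58, 61, 62, 77, 82, 82
n = 19
Index = 80/100 * 18 = 14.4000
Lower = data[14] = 61, Upper = data[15] = 62
P80 = 61 + 0.4000*(1) = 61.4000

P80 = 61.4000


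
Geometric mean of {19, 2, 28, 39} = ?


Product = 19 × 2 × 28 × 39 = 41496
GM = 41496^(1/4) = 14.2725

GM = 14.2725


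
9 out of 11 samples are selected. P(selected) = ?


P = 9/11 = 0.8182

P = 0.8182


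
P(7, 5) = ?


P(7,5) = 7!/2!
= 5040/2
= 2520

P(7,5) = 2520


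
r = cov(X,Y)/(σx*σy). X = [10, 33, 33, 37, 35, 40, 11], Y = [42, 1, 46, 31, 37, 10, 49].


Mean X = 28.4286, Mean Y = 30.8571
SD X = 11.561724, SD Y = 17.099946
Cov = -112.653061
r = -112.653061/(11.561724*17.099946) = -0.5698

r = -0.5698


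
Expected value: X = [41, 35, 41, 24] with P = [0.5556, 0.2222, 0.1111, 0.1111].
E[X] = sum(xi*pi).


E[X] = 41*0.5556 + 35*0.2222 + 41*0.1111 + 24*0.1111
= 22.7796 + 7.7770 + 4.5551 + 2.6664
= 37.7781

E[X] = 37.7781


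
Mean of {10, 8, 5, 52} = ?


Sum = 10 + 8 + 5 + 52 = 75
n = 4
Mean = 75/4 = 18.7500

Mean = 18.7500


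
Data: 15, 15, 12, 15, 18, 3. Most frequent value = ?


Frequencies: 3:1, 12:1, 15:3, 18:1
Max frequency = 3
Mode = 15

Mode = 15


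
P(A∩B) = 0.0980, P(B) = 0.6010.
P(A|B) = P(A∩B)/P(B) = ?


P(A|B) = 0.0980/0.6010 = 0.1631

P(A|B) = 0.1631


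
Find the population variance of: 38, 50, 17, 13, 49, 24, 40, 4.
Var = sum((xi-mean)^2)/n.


Mean = 29.3750
Squared deviations: 74.3906, 425.3906, 153.1406, 268.1406, 385.1406, 28.8906, 112.8906, 643.8906
Sum = 2091.8750
Variance = 2091.8750/8 = 261.4844

Variance = 261.4844


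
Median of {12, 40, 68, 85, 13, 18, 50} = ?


Sorted: 12, 13, 18, 40, 50, 68, 85
n = 7 (odd)
Middle value = 40

Median = 40


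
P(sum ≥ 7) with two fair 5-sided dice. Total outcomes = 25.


Total outcomes = 5×5 = 25
Favorable (sum ≥ 7): 10
P = 10/25 = 0.4000

P = 0.4000


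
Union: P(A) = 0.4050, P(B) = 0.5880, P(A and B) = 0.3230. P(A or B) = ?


P(A∪B) = 0.4050 + 0.5880 - 0.3230
= 0.9930 - 0.3230
= 0.6700

P(A∪B) = 0.6700


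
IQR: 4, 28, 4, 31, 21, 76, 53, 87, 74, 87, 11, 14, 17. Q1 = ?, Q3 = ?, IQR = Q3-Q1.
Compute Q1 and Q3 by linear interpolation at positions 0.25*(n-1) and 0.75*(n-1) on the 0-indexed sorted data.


Sorted: 4, 4, 11, 14, 17, 21, 28, 31, 53, 74, 76, 87, 87
Q1 (25th %ile) = 14.0000
Q3 (75th %ile) = 74.0000
IQR = 74.0000 - 14.0000 = 60.0000

IQR = 60.0000


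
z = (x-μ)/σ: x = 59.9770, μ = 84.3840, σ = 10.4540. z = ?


z = (59.9770 - 84.3840)/10.4540
= -24.4070/10.4540
= -2.3347

z = -2.3347


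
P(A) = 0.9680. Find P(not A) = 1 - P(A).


P(not A) = 1 - 0.9680 = 0.0320

P(not A) = 0.0320


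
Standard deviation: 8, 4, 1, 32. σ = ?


Mean = 11.2500
Variance = 149.6875
SD = sqrt(149.6875) = 12.2347

SD = 12.2347


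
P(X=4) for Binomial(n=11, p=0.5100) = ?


C(11,4) = 330
p^4 = 0.067652
(1-p)^7 = 0.006782
P = 330 * 0.067652 * 0.006782 = 0.1514

P(X=4) = 0.1514


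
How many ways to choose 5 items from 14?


C(14,5) = 14!/(5! × 9!)
= 87178291200/(120 × 362880)
= 2002

C(14,5) = 2002


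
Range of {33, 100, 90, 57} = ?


Max = 100, Min = 33
Range = 100 - 33 = 67

Range = 67


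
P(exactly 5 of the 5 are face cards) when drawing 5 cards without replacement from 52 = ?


Hypergeometric: P(X=5) = C(12,5)·C(40,0) / C(52,5)
= 792 × 1 / 2598960
= 792/2598960 = 0.0003

P = 0.0003


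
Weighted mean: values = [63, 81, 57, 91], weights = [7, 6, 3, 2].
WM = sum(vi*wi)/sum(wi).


Numerator = 63*7 + 81*6 + 57*3 + 91*2 = 1280
Denominator = 7 + 6 + 3 + 2 = 18
WM = 1280/18 = 71.1111

WM = 71.1111


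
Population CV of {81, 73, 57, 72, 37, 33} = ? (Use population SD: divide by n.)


Mean = 58.8333
SD = 18.3159
CV = (18.3159/58.8333)*100 = 31.1318%

CV = 31.1318%


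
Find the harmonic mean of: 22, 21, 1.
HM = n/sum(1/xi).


Sum of reciprocals = 1/22 + 1/21 + 1/1 = 1.093074
HM = 3/1.093074 = 2.7446

HM = 2.7446


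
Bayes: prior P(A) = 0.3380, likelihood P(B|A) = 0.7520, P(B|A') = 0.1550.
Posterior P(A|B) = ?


P(B) = P(B|A)*P(A) + P(B|A')*P(A')
= 0.7520*0.3380 + 0.1550*0.6620
= 0.254176 + 0.102610 = 0.356786
P(A|B) = 0.254176/0.356786 = 0.7124

P(A|B) = 0.7124


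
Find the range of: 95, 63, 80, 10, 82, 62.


Max = 95, Min = 10
Range = 95 - 10 = 85

Range = 85


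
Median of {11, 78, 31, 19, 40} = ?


Sorted: 11, 19, 31, 40, 78
n = 5 (odd)
Middle value = 31

Median = 31


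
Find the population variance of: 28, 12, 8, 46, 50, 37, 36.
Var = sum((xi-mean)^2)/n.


Mean = 31.0000
Squared deviations: 9.0000, 361.0000, 529.0000, 225.0000, 361.0000, 36.0000, 25.0000
Sum = 1546.0000
Variance = 1546.0000/7 = 220.8571

Variance = 220.8571


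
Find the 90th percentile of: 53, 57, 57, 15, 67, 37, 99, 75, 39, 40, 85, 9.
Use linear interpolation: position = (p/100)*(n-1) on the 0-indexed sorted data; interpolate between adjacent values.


Sorted: 9, 15, 37, 39, 40, 53, 57, 57, 67, 75, 85, 99
n = 12
Index = 90/100 * 11 = 9.9000
Lower = data[9] = 75, Upper = data[10] = 85
P90 = 75 + 0.9000*(10) = 84.0000

P90 = 84.0000


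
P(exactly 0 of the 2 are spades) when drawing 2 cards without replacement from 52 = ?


Hypergeometric: P(X=0) = C(13,0)·C(39,2) / C(52,2)
= 1 × 741 / 1326
= 741/1326 = 0.5588

P = 0.5588


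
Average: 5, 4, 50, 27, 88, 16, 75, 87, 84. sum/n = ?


Sum = 5 + 4 + 50 + 27 + 88 + 16 + 75 + 87 + 84 = 436
n = 9
Mean = 436/9 = 48.4444

Mean = 48.4444


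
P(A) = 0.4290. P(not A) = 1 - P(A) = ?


P(not A) = 1 - 0.4290 = 0.5710

P(not A) = 0.5710


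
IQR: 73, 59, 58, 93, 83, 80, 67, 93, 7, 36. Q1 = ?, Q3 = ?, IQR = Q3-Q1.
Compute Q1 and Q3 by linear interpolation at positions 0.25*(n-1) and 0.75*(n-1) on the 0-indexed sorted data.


Sorted: 7, 36, 58, 59, 67, 73, 80, 83, 93, 93
Q1 (25th %ile) = 58.2500
Q3 (75th %ile) = 82.2500
IQR = 82.2500 - 58.2500 = 24.0000

IQR = 24.0000


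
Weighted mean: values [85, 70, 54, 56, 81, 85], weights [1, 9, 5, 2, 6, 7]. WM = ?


Numerator = 85*1 + 70*9 + 54*5 + 56*2 + 81*6 + 85*7 = 2178
Denominator = 1 + 9 + 5 + 2 + 6 + 7 = 30
WM = 2178/30 = 72.6000

WM = 72.6000


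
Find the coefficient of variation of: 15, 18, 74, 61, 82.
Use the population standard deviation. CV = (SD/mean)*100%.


Mean = 50.0000
SD = 28.1780
CV = (28.1780/50.0000)*100 = 56.3560%

CV = 56.3560%


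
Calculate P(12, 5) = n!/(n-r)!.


P(12,5) = 12!/7!
= 479001600/5040
= 95040

P(12,5) = 95040


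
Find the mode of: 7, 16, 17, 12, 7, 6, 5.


Frequencies: 5:1, 6:1, 7:2, 12:1, 16:1, 17:1
Max frequency = 2
Mode = 7

Mode = 7


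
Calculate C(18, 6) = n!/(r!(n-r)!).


C(18,6) = 18!/(6! × 12!)
= 6402373705728000/(720 × 479001600)
= 18564

C(18,6) = 18564


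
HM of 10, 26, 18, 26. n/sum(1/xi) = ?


Sum of reciprocals = 1/10 + 1/26 + 1/18 + 1/26 = 0.232479
HM = 4/0.232479 = 17.2059

HM = 17.2059


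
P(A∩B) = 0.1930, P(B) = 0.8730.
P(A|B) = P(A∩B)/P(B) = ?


P(A|B) = 0.1930/0.8730 = 0.2211

P(A|B) = 0.2211


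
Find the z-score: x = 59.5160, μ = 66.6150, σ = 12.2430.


z = (59.5160 - 66.6150)/12.2430
= -7.0990/12.2430
= -0.5798

z = -0.5798


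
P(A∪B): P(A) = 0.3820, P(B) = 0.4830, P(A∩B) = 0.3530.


P(A∪B) = 0.3820 + 0.4830 - 0.3530
= 0.8650 - 0.3530
= 0.5120

P(A∪B) = 0.5120


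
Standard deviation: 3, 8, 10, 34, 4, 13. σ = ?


Mean = 12.0000
Variance = 108.3333
SD = sqrt(108.3333) = 10.4083

SD = 10.4083


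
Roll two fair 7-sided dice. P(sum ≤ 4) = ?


Total outcomes = 7×7 = 49
Favorable (sum ≤ 4): 6
P = 6/49 = 0.1224

P = 0.1224


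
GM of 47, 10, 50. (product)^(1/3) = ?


Product = 47 × 10 × 50 = 23500
GM = 23500^(1/3) = 28.6433

GM = 28.6433


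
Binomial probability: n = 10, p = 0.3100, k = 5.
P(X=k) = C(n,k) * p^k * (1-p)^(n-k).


C(10,5) = 252
p^5 = 0.002863
(1-p)^5 = 0.156403
P = 252 * 0.002863 * 0.156403 = 0.1128

P(X=5) = 0.1128


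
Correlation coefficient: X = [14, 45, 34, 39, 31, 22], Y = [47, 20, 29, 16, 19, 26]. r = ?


Mean X = 30.8333, Mean Y = 26.1667
SD X = 10.318538, SD Y = 10.286183
Cov = -85.305556
r = -85.305556/(10.318538*10.286183) = -0.8037

r = -0.8037


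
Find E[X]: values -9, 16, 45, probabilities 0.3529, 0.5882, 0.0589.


E[X] = -9*0.3529 + 16*0.5882 + 45*0.0589
= -3.1761 + 9.4112 + 2.6505
= 8.8856

E[X] = 8.8856


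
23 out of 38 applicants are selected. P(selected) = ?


P = 23/38 = 0.6053

P = 0.6053


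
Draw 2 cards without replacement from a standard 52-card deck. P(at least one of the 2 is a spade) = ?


P(at least one) = 1 - P(none)
P(none) = (39/52) × (38/51) = 0.558824
P(at least one) = 1 - 0.558824 = 0.4412

P = 0.4412


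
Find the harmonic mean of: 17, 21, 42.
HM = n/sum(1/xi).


Sum of reciprocals = 1/17 + 1/21 + 1/42 = 0.130252
HM = 3/0.130252 = 23.0323

HM = 23.0323


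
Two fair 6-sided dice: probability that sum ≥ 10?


Total outcomes = 6×6 = 36
Favorable (sum ≥ 10): 6
P = 6/36 = 0.1667

P = 0.1667


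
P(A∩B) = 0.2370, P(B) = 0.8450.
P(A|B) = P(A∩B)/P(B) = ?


P(A|B) = 0.2370/0.8450 = 0.2805

P(A|B) = 0.2805


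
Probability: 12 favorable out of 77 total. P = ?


P = 12/77 = 0.1558

P = 0.1558


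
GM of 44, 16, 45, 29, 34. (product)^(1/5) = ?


Product = 44 × 16 × 45 × 29 × 34 = 31236480
GM = 31236480^(1/5) = 31.5451

GM = 31.5451


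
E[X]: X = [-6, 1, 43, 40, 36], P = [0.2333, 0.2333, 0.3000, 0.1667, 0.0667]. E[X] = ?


E[X] = -6*0.2333 + 1*0.2333 + 43*0.3000 + 40*0.1667 + 36*0.0667
= -1.3998 + 0.2333 + 12.9000 + 6.6680 + 2.4012
= 20.8027

E[X] = 20.8027


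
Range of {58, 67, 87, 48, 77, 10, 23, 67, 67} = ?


Max = 87, Min = 10
Range = 87 - 10 = 77

Range = 77


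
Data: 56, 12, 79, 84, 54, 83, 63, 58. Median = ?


Sorted: 12, 54, 56, 58, 63, 79, 83, 84
n = 8 (even)
Middle values: 58 and 63
Median = (58+63)/2 = 60.5000

Median = 60.5000


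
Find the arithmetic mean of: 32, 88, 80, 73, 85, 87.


Sum = 32 + 88 + 80 + 73 + 85 + 87 = 445
n = 6
Mean = 445/6 = 74.1667

Mean = 74.1667


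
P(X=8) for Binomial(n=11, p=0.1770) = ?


C(11,8) = 165
p^8 = 9.633545e-07
(1-p)^3 = 0.557442
P = 165 * 9.633545e-07 * 0.557442 = 8.8607e-05

P(X=8) = 8.8607e-05


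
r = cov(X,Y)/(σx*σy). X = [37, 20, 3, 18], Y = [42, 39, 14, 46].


Mean X = 19.5000, Mean Y = 35.2500
SD X = 12.051971, SD Y = 12.517488
Cov = 113.625000
r = 113.625000/(12.051971*12.517488) = 0.7532

r = 0.7532


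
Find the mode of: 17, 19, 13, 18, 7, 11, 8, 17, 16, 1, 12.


Frequencies: 1:1, 7:1, 8:1, 11:1, 12:1, 13:1, 16:1, 17:2, 18:1, 19:1
Max frequency = 2
Mode = 17

Mode = 17


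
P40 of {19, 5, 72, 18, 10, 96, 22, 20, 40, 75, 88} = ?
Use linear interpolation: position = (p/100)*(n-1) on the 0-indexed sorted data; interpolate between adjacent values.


Sorted: 5, 10, 18, 19, 20, 22, 40, 72, 75, 88, 96
n = 11
Index = 40/100 * 10 = 4.0000
Lower = data[4] = 20, Upper = data[5] = 22
P40 = 20 + 0*(2) = 20.0000

P40 = 20.0000


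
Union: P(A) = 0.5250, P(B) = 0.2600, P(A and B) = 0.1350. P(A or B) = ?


P(A∪B) = 0.5250 + 0.2600 - 0.1350
= 0.7850 - 0.1350
= 0.6500

P(A∪B) = 0.6500


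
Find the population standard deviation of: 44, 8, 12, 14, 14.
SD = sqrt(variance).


Mean = 18.4000
Variance = 168.6400
SD = sqrt(168.6400) = 12.9861

SD = 12.9861


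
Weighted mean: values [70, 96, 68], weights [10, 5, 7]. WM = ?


Numerator = 70*10 + 96*5 + 68*7 = 1656
Denominator = 10 + 5 + 7 = 22
WM = 1656/22 = 75.2727

WM = 75.2727


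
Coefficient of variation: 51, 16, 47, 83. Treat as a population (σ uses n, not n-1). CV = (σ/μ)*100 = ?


Mean = 49.2500
SD = 23.7316
CV = (23.7316/49.2500)*100 = 48.1859%

CV = 48.1859%


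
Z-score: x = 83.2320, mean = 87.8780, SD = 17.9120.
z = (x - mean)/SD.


z = (83.2320 - 87.8780)/17.9120
= -4.6460/17.9120
= -0.2594

z = -0.2594


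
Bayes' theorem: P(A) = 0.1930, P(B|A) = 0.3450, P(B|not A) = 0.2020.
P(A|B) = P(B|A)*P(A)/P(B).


P(B) = P(B|A)*P(A) + P(B|A')*P(A')
= 0.3450*0.1930 + 0.2020*0.8070
= 0.066585 + 0.163014 = 0.229599
P(A|B) = 0.066585/0.229599 = 0.2900

P(A|B) = 0.2900


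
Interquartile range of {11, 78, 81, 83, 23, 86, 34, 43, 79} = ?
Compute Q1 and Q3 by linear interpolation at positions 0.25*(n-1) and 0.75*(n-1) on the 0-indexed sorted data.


Sorted: 11, 23, 34, 43, 78, 79, 81, 83, 86
Q1 (25th %ile) = 34.0000
Q3 (75th %ile) = 81.0000
IQR = 81.0000 - 34.0000 = 47.0000

IQR = 47.0000


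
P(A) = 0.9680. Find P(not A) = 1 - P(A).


P(not A) = 1 - 0.9680 = 0.0320

P(not A) = 0.0320


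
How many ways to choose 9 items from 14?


C(14,9) = 14!/(9! × 5!)
= 87178291200/(362880 × 120)
= 2002

C(14,9) = 2002


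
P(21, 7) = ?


P(21,7) = 21!/14!
= 51090942171709440000/87178291200
= 586051200

P(21,7) = 586051200


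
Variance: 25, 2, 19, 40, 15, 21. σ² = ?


Mean = 20.3333
Squared deviations: 21.7778, 336.1111, 1.7778, 386.7778, 28.4444, 0.4444
Sum = 775.3333
Variance = 775.3333/6 = 129.2222

Variance = 129.2222


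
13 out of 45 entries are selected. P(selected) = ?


P = 13/45 = 0.2889

P = 0.2889


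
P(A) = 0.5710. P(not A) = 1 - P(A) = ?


P(not A) = 1 - 0.5710 = 0.4290

P(not A) = 0.4290


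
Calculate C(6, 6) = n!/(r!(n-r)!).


C(6,6) = 6!/(6! × 0!)
= 720/(720 × 1)
= 1

C(6,6) = 1


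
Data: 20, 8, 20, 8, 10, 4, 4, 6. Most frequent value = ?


Frequencies: 4:2, 6:1, 8:2, 10:1, 20:2
Max frequency = 2
Mode = 4, 8, 20

Mode = 4, 8, 20


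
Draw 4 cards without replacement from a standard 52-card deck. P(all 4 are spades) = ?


P(all spades) = (13/52) × (12/51) × (11/50) × (10/49)
= 0.0026

P = 0.0026


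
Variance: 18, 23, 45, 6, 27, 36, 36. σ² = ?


Mean = 27.2857
Squared deviations: 86.2245, 18.3673, 313.7959, 453.0816, 0.0816, 75.9388, 75.9388
Sum = 1023.4286
Variance = 1023.4286/7 = 146.2041

Variance = 146.2041


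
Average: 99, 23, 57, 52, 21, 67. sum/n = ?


Sum = 99 + 23 + 57 + 52 + 21 + 67 = 319
n = 6
Mean = 319/6 = 53.1667

Mean = 53.1667


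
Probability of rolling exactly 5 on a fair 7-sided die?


Favorable outcomes (roll = 5): 1
Total outcomes = 7
P = 1/7 = 0.1429

P = 0.1429


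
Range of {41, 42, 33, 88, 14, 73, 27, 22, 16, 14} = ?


Max = 88, Min = 14
Range = 88 - 14 = 74

Range = 74


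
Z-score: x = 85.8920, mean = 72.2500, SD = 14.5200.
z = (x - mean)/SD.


z = (85.8920 - 72.2500)/14.5200
= 13.6420/14.5200
= 0.9395

z = 0.9395


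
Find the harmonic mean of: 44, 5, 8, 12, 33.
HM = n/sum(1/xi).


Sum of reciprocals = 1/44 + 1/5 + 1/8 + 1/12 + 1/33 = 0.461364
HM = 5/0.461364 = 10.8374

HM = 10.8374


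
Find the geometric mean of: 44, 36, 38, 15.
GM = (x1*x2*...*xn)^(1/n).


Product = 44 × 36 × 38 × 15 = 902880
GM = 902880^(1/4) = 30.8253

GM = 30.8253


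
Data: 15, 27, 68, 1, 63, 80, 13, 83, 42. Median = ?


Sorted: 1, 13, 15, 27, 42, 63, 68, 80, 83
n = 9 (odd)
Middle value = 42

Median = 42


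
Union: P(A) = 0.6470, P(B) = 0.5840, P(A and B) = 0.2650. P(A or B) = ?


P(A∪B) = 0.6470 + 0.5840 - 0.2650
= 1.2310 - 0.2650
= 0.9660

P(A∪B) = 0.9660


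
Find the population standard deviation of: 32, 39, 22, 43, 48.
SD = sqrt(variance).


Mean = 36.8000
Variance = 82.1600
SD = sqrt(82.1600) = 9.0642

SD = 9.0642


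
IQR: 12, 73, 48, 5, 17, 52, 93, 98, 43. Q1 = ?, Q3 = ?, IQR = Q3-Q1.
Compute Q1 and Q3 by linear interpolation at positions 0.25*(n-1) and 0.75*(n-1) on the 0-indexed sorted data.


Sorted: 5, 12, 17, 43, 48, 52, 73, 93, 98
Q1 (25th %ile) = 17.0000
Q3 (75th %ile) = 73.0000
IQR = 73.0000 - 17.0000 = 56.0000

IQR = 56.0000


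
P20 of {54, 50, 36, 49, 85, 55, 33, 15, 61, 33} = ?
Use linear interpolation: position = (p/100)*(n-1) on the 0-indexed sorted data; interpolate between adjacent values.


Sorted: 15, 33, 33, 36, 49, 50, 54, 55, 61, 85
n = 10
Index = 20/100 * 9 = 1.8000
Lower = data[1] = 33, Upper = data[2] = 33
P20 = 33 + 0.8000*(0) = 33.0000

P20 = 33.0000


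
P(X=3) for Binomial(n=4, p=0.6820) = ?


C(4,3) = 4
p^3 = 0.317215
(1-p)^1 = 0.318000
P = 4 * 0.317215 * 0.318000 = 0.4035

P(X=3) = 0.4035


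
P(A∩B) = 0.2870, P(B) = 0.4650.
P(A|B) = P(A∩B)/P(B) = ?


P(A|B) = 0.2870/0.4650 = 0.6172

P(A|B) = 0.6172


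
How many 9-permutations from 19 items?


P(19,9) = 19!/10!
= 121645100408832000/3628800
= 33522128640

P(19,9) = 33522128640


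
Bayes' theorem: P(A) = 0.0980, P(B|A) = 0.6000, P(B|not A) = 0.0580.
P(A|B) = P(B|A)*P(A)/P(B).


P(B) = P(B|A)*P(A) + P(B|A')*P(A')
= 0.6000*0.0980 + 0.0580*0.9020
= 0.058800 + 0.052316 = 0.111116
P(A|B) = 0.058800/0.111116 = 0.5292

P(A|B) = 0.5292


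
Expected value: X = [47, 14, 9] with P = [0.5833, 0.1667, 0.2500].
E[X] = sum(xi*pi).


E[X] = 47*0.5833 + 14*0.1667 + 9*0.2500
= 27.4151 + 2.3338 + 2.2500
= 31.9989

E[X] = 31.9989


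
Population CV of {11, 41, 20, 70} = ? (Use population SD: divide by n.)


Mean = 35.5000
SD = 22.6991
CV = (22.6991/35.5000)*100 = 63.9412%

CV = 63.9412%


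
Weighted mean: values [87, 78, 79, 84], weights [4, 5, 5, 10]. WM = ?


Numerator = 87*4 + 78*5 + 79*5 + 84*10 = 1973
Denominator = 4 + 5 + 5 + 10 = 24
WM = 1973/24 = 82.2083

WM = 82.2083


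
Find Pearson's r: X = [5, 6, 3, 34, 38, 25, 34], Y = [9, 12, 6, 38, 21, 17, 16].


Mean X = 20.7143, Mean Y = 17.0000
SD X = 14.379691, SD Y = 9.768755
Cov = 104.142857
r = 104.142857/(14.379691*9.768755) = 0.7414

r = 0.7414


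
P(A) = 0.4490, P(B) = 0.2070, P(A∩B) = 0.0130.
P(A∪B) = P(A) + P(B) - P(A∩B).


P(A∪B) = 0.4490 + 0.2070 - 0.0130
= 0.6560 - 0.0130
= 0.6430

P(A∪B) = 0.6430


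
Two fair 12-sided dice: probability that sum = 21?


Total outcomes = 12×12 = 144
Favorable (sum = 21): 4
P = 4/144 = 0.0278

P = 0.0278


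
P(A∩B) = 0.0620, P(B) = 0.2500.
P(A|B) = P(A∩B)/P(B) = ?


P(A|B) = 0.0620/0.2500 = 0.2480

P(A|B) = 0.2480


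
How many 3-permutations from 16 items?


P(16,3) = 16!/13!
= 20922789888000/6227020800
= 3360

P(16,3) = 3360


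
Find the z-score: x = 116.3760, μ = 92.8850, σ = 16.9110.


z = (116.3760 - 92.8850)/16.9110
= 23.4910/16.9110
= 1.3891

z = 1.3891


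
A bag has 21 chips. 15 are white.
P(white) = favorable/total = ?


P = 15/21 = 0.7143

P = 0.7143


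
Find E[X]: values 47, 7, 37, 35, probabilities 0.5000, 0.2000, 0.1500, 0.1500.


E[X] = 47*0.5000 + 7*0.2000 + 37*0.1500 + 35*0.1500
= 23.5000 + 1.4000 + 5.5500 + 5.2500
= 35.7000

E[X] = 35.7000


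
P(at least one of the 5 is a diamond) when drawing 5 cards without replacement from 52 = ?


P(at least one) = 1 - P(none)
P(none) = (39/52) × (38/51) × (37/50) × (36/49) × (35/48) = 0.221534
P(at least one) = 1 - 0.221534 = 0.7785

P = 0.7785


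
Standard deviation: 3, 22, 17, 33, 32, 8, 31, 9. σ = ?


Mean = 19.3750
Variance = 124.7344
SD = sqrt(124.7344) = 11.1685

SD = 11.1685


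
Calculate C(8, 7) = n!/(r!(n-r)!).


C(8,7) = 8!/(7! × 1!)
= 40320/(5040 × 1)
= 8

C(8,7) = 8


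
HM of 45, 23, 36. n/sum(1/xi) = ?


Sum of reciprocals = 1/45 + 1/23 + 1/36 = 0.093478
HM = 3/0.093478 = 32.0930

HM = 32.0930


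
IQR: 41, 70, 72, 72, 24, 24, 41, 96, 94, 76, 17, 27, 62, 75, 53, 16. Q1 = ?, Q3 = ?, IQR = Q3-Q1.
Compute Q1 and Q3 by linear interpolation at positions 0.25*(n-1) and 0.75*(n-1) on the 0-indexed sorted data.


Sorted: 16, 17, 24, 24, 27, 41, 41, 53, 62, 70, 72, 72, 75, 76, 94, 96
Q1 (25th %ile) = 26.2500
Q3 (75th %ile) = 72.7500
IQR = 72.7500 - 26.2500 = 46.5000

IQR = 46.5000


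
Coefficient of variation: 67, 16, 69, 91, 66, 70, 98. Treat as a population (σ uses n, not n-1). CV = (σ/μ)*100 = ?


Mean = 68.1429
SD = 24.3277
CV = (24.3277/68.1429)*100 = 35.7010%

CV = 35.7010%


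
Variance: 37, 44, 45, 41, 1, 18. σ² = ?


Mean = 31.0000
Squared deviations: 36.0000, 169.0000, 196.0000, 100.0000, 900.0000, 169.0000
Sum = 1570.0000
Variance = 1570.0000/6 = 261.6667

Variance = 261.6667


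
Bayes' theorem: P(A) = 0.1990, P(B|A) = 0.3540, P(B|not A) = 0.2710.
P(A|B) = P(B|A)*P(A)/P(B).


P(B) = P(B|A)*P(A) + P(B|A')*P(A')
= 0.3540*0.1990 + 0.2710*0.8010
= 0.070446 + 0.217071 = 0.287517
P(A|B) = 0.070446/0.287517 = 0.2450

P(A|B) = 0.2450


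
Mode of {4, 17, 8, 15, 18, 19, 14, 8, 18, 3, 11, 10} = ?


Frequencies: 3:1, 4:1, 8:2, 10:1, 11:1, 14:1, 15:1, 17:1, 18:2, 19:1
Max frequency = 2
Mode = 8, 18

Mode = 8, 18


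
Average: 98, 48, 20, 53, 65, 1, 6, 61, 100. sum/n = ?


Sum = 98 + 48 + 20 + 53 + 65 + 1 + 6 + 61 + 100 = 452
n = 9
Mean = 452/9 = 50.2222

Mean = 50.2222


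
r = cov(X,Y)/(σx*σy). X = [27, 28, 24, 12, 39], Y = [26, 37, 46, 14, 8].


Mean X = 26.0000, Mean Y = 26.2000
SD X = 8.648699, SD Y = 14.062717
Cov = -16.800000
r = -16.800000/(8.648699*14.062717) = -0.1381

r = -0.1381


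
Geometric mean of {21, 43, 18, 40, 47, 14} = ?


Product = 21 × 43 × 18 × 40 × 47 × 14 = 427805280
GM = 427805280^(1/6) = 27.4499

GM = 27.4499


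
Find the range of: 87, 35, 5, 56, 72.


Max = 87, Min = 5
Range = 87 - 5 = 82

Range = 82


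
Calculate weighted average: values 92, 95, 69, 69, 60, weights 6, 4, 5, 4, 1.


Numerator = 92*6 + 95*4 + 69*5 + 69*4 + 60*1 = 1613
Denominator = 6 + 4 + 5 + 4 + 1 = 20
WM = 1613/20 = 80.6500

WM = 80.6500


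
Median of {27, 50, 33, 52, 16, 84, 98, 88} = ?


Sorted: 16, 27, 33, 50, 52, 84, 88, 98
n = 8 (even)
Middle values: 50 and 52
Median = (50+52)/2 = 51.0000

Median = 51.0000


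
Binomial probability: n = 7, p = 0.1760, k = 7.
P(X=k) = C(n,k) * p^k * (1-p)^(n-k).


C(7,7) = 1
p^7 = 5.231048e-06
(1-p)^0 = 1.000000
P = 1 * 5.231048e-06 * 1.000000 = 5.2310e-06

P(X=7) = 5.2310e-06


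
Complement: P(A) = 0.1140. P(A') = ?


P(not A) = 1 - 0.1140 = 0.8860

P(not A) = 0.8860


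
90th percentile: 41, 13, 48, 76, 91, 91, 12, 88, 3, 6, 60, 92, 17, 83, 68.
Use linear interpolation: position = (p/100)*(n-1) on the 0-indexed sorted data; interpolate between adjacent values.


Sorted: 3, 6, 12, 13, 17, 41, 48, 60, 68, 76, 83, 88, 91, 91, 92
n = 15
Index = 90/100 * 14 = 12.6000
Lower = data[12] = 91, Upper = data[13] = 91
P90 = 91 + 0.6000*(0) = 91.0000

P90 = 91.0000


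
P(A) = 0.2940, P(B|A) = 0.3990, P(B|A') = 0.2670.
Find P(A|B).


P(B) = P(B|A)*P(A) + P(B|A')*P(A')
= 0.3990*0.2940 + 0.2670*0.7060
= 0.117306 + 0.188502 = 0.305808
P(A|B) = 0.117306/0.305808 = 0.3836

P(A|B) = 0.3836


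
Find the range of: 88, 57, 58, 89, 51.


Max = 89, Min = 51
Range = 89 - 51 = 38

Range = 38


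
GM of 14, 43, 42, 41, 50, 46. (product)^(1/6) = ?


Product = 14 × 43 × 42 × 41 × 50 × 46 = 2384281200
GM = 2384281200^(1/6) = 36.5505

GM = 36.5505


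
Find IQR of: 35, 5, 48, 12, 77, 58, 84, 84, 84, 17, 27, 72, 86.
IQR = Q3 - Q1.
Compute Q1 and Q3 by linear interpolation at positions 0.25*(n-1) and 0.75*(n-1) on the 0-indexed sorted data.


Sorted: 5, 12, 17, 27, 35, 48, 58, 72, 77, 84, 84, 84, 86
Q1 (25th %ile) = 27.0000
Q3 (75th %ile) = 84.0000
IQR = 84.0000 - 27.0000 = 57.0000

IQR = 57.0000


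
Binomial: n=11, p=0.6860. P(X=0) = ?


C(11,0) = 1
p^0 = 1.000000
(1-p)^11 = 2.925675e-06
P = 1 * 1.000000 * 2.925675e-06 = 2.9257e-06

P(X=0) = 2.9257e-06


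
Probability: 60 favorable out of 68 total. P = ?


P = 60/68 = 0.8824

P = 0.8824


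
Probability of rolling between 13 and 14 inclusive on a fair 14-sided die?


Favorable outcomes (13 ≤ roll ≤ 14): 2
Total outcomes = 14
P = 2/14 = 0.1429

P = 0.1429


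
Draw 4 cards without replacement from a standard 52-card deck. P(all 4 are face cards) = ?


P(all face cards) = (12/52) × (11/51) × (10/50) × (9/49)
= 0.0018

P = 0.0018


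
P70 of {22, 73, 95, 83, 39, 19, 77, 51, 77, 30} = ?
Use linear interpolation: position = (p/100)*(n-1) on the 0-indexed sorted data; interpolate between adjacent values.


Sorted: 19, 22, 30, 39, 51, 73, 77, 77, 83, 95
n = 10
Index = 70/100 * 9 = 6.3000
Lower = data[6] = 77, Upper = data[7] = 77
P70 = 77 + 0.3000*(0) = 77.0000

P70 = 77.0000


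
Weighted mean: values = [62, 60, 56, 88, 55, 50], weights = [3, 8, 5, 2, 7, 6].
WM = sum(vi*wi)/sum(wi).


Numerator = 62*3 + 60*8 + 56*5 + 88*2 + 55*7 + 50*6 = 1807
Denominator = 3 + 8 + 5 + 2 + 7 + 6 = 31
WM = 1807/31 = 58.2903

WM = 58.2903


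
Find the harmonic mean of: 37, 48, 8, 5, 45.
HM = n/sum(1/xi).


Sum of reciprocals = 1/37 + 1/48 + 1/8 + 1/5 + 1/45 = 0.395083
HM = 5/0.395083 = 12.6556

HM = 12.6556


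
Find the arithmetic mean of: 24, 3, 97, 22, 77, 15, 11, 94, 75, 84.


Sum = 24 + 3 + 97 + 22 + 77 + 15 + 11 + 94 + 75 + 84 = 502
n = 10
Mean = 502/10 = 50.2000

Mean = 50.2000


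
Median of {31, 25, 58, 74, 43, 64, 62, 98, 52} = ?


Sorted: 25, 31, 43, 52, 58, 62, 64, 74, 98
n = 9 (odd)
Middle value = 58

Median = 58


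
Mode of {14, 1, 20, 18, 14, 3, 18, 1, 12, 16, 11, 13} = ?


Frequencies: 1:2, 3:1, 11:1, 12:1, 13:1, 14:2, 16:1, 18:2, 20:1
Max frequency = 2
Mode = 1, 14, 18

Mode = 1, 14, 18


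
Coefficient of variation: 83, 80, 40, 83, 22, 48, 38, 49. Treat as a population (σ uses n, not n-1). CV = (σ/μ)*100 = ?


Mean = 55.3750
SD = 22.0224
CV = (22.0224/55.3750)*100 = 39.7695%

CV = 39.7695%


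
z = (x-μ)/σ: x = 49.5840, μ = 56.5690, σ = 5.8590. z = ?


z = (49.5840 - 56.5690)/5.8590
= -6.9850/5.8590
= -1.1922

z = -1.1922


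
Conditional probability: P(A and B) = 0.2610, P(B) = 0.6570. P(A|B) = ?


P(A|B) = 0.2610/0.6570 = 0.3973

P(A|B) = 0.3973


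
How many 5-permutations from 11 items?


P(11,5) = 11!/6!
= 39916800/720
= 55440

P(11,5) = 55440


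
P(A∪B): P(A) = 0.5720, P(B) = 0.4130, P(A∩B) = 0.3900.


P(A∪B) = 0.5720 + 0.4130 - 0.3900
= 0.9850 - 0.3900
= 0.5950

P(A∪B) = 0.5950


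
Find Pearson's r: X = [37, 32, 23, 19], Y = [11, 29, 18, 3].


Mean X = 27.7500, Mean Y = 15.2500
SD X = 7.119515, SD Y = 9.549215
Cov = 28.312500
r = 28.312500/(7.119515*9.549215) = 0.4164

r = 0.4164


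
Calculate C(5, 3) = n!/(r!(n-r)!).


C(5,3) = 5!/(3! × 2!)
= 120/(6 × 2)
= 10

C(5,3) = 10


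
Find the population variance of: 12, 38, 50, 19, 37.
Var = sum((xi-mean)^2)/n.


Mean = 31.2000
Squared deviations: 368.6400, 46.2400, 353.4400, 148.8400, 33.6400
Sum = 950.8000
Variance = 950.8000/5 = 190.1600

Variance = 190.1600


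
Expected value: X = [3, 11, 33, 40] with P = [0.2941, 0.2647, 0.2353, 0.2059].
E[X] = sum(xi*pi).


E[X] = 3*0.2941 + 11*0.2647 + 33*0.2353 + 40*0.2059
= 0.8823 + 2.9117 + 7.7649 + 8.2360
= 19.7949

E[X] = 19.7949


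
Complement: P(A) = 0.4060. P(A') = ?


P(not A) = 1 - 0.4060 = 0.5940

P(not A) = 0.5940


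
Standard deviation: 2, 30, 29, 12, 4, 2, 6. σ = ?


Mean = 12.1429
Variance = 130.4082
SD = sqrt(130.4082) = 11.4196

SD = 11.4196


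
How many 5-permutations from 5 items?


P(5,5) = 5!/0!
= 120/1
= 120

P(5,5) = 120


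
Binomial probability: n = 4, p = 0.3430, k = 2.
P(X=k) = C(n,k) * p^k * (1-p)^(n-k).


C(4,2) = 6
p^2 = 0.117649
(1-p)^2 = 0.431649
P = 6 * 0.117649 * 0.431649 = 0.3047

P(X=2) = 0.3047


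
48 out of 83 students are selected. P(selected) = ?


P = 48/83 = 0.5783

P = 0.5783


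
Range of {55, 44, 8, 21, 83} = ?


Max = 83, Min = 8
Range = 83 - 8 = 75

Range = 75


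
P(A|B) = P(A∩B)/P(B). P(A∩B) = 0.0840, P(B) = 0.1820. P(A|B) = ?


P(A|B) = 0.0840/0.1820 = 0.4615

P(A|B) = 0.4615


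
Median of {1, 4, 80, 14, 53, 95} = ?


Sorted: 1, 4, 14, 53, 80, 95
n = 6 (even)
Middle values: 14 and 53
Median = (14+53)/2 = 33.5000

Median = 33.5000


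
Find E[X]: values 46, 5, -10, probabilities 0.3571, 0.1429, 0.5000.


E[X] = 46*0.3571 + 5*0.1429 - 10*0.5000
= 16.4266 + 0.7145 - 5.0000
= 12.1411

E[X] = 12.1411


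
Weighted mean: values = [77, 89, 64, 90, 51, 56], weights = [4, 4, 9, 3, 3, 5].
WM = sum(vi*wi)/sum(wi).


Numerator = 77*4 + 89*4 + 64*9 + 90*3 + 51*3 + 56*5 = 1943
Denominator = 4 + 4 + 9 + 3 + 3 + 5 = 28
WM = 1943/28 = 69.3929

WM = 69.3929


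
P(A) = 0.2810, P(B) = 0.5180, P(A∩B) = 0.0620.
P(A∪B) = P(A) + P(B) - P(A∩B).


P(A∪B) = 0.2810 + 0.5180 - 0.0620
= 0.7990 - 0.0620
= 0.7370

P(A∪B) = 0.7370


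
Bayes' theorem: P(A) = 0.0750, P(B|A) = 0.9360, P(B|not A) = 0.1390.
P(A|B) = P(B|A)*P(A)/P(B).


P(B) = P(B|A)*P(A) + P(B|A')*P(A')
= 0.9360*0.0750 + 0.1390*0.9250
= 0.070200 + 0.128575 = 0.198775
P(A|B) = 0.070200/0.198775 = 0.3532

P(A|B) = 0.3532


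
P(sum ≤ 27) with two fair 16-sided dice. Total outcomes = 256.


Total outcomes = 16×16 = 256
Favorable (sum ≤ 27): 241
P = 241/256 = 0.9414

P = 0.9414
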